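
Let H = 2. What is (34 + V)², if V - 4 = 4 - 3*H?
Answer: 1296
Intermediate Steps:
V = 2 (V = 4 + (4 - 3*2) = 4 + (4 - 6) = 4 - 2 = 2)
(34 + V)² = (34 + 2)² = 36² = 1296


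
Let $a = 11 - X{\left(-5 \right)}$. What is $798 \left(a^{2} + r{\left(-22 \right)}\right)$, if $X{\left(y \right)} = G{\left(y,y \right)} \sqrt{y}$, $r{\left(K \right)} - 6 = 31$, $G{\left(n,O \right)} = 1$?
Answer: $122094 - 17556 i \sqrt{5} \approx 1.2209 \cdot 10^{5} - 39256.0 i$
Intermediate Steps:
$r{\left(K \right)} = 37$ ($r{\left(K \right)} = 6 + 31 = 37$)
$X{\left(y \right)} = \sqrt{y}$ ($X{\left(y \right)} = 1 \sqrt{y} = \sqrt{y}$)
$a = 11 - i \sqrt{5}$ ($a = 11 - \sqrt{-5} = 11 - i \sqrt{5} \approx 11.0 - 2.2361 i$)
$798 \left(a^{2} + r{\left(-22 \right)}\right) = 798 \left(\left(11 - i \sqrt{5}\right)^{2} + 37\right) = 798 \left(37 + \left(11 - i \sqrt{5}\right)^{2}\right) = 29526 + 798 \left(11 - i \sqrt{5}\right)^{2}$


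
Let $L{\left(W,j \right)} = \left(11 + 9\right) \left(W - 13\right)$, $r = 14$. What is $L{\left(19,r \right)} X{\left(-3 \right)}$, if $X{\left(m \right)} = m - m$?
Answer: $0$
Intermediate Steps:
$L{\left(W,j \right)} = -260 + 20 W$ ($L{\left(W,j \right)} = 20 \left(-13 + W\right) = -260 + 20 W$)
$X{\left(m \right)} = 0$
$L{\left(19,r \right)} X{\left(-3 \right)} = \left(-260 + 20 \cdot 19\right) 0 = \left(-260 + 380\right) 0 = 120 \cdot 0 = 0$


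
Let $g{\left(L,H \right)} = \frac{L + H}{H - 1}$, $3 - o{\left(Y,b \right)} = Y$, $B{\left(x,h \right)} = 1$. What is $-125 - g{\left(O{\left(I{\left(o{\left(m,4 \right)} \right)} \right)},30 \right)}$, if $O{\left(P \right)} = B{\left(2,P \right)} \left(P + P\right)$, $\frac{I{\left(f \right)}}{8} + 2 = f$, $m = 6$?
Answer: $- \frac{3575}{29} \approx -123.28$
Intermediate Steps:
$o{\left(Y,b \right)} = 3 - Y$
$I{\left(f \right)} = -16 + 8 f$
$O{\left(P \right)} = 2 P$ ($O{\left(P \right)} = 1 \left(P + P\right) = 1 \cdot 2 P = 2 P$)
$g{\left(L,H \right)} = \frac{H + L}{-1 + H}$
$-125 - g{\left(O{\left(I{\left(o{\left(m,4 \right)} \right)} \right)},30 \right)} = -125 - \frac{30 + 2 \left(-16 + 8 \left(3 - 6\right)\right)}{-1 + 30} = -125 - \frac{30 + 2 \left(-16 + 8 \left(3 - 6\right)\right)}{29} = -125 - \frac{30 + 2 \left(-16 + 8 \left(-3\right)\right)}{29} = -125 - \frac{30 + 2 \left(-16 - 24\right)}{29} = -125 - \frac{30 + 2 \left(-40\right)}{29} = -125 - \frac{30 - 80}{29} = -125 - \frac{1}{29} \left(-50\right) = -125 - - \frac{50}{29} = -125 + \frac{50}{29} = - \frac{3575}{29}$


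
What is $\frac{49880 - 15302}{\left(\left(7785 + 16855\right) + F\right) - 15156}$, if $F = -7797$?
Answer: $\frac{34578}{1687} \approx 20.497$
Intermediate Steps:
$\frac{49880 - 15302}{\left(\left(7785 + 16855\right) + F\right) - 15156} = \frac{49880 - 15302}{\left(\left(7785 + 16855\right) - 7797\right) - 15156} = \frac{34578}{\left(24640 - 7797\right) - 15156} = \frac{34578}{16843 - 15156} = \frac{34578}{1687}$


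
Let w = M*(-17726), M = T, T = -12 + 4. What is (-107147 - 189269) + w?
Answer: -154608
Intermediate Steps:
T = -8
M = -8
w = 141808 (w = -8*(-17726) = 141808)
(-107147 - 189269) + w = (-107147 - 189269) + 141808 = -296416 + 141808 = -154608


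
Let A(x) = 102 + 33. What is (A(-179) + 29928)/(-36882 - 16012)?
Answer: -30063/52894 ≈ -0.56836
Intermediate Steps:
A(x) = 135
(A(-179) + 29928)/(-36882 - 16012) = (135 + 29928)/(-36882 - 16012) = 30063/(-52894) = 30063*(-1/52894) = -30063/52894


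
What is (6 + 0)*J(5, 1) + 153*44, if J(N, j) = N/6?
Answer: 6737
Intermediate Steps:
J(N, j) = N/6 (J(N, j) = N*(⅙) = N/6)
(6 + 0)*J(5, 1) + 153*44 = (6 + 0)*((⅙)*5) + 153*44 = 6*(⅚) + 6732 = 5 + 6732 = 6737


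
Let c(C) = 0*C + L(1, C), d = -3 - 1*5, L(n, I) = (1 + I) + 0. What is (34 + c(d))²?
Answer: 729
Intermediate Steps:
L(n, I) = 1 + I
d = -8 (d = -3 - 5 = -8)
c(C) = 1 + C (c(C) = 0*C + (1 + C) = 0 + (1 + C) = 1 + C)
(34 + c(d))² = (34 + (1 - 8))² = (34 - 7)² = 27² = 729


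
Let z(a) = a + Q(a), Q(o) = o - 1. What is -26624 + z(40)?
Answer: -26545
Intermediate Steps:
Q(o) = -1 + o
z(a) = -1 + 2*a (z(a) = a + (-1 + a) = -1 + 2*a)
-26624 + z(40) = -26624 + (-1 + 2*40) = -26624 + (-1 + 80) = -26624 + 79 = -26545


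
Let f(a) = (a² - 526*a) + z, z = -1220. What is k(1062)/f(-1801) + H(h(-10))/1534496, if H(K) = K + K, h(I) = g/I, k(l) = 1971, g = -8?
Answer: 210499663/446464488380 ≈ 0.00047148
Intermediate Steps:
h(I) = -8/I
H(K) = 2*K
f(a) = -1220 + a² - 526*a (f(a) = (a² - 526*a) - 1220 = -1220 + a² - 526*a)
k(1062)/f(-1801) + H(h(-10))/1534496 = 1971/(-1220 + (-1801)² - 526*(-1801)) + (2*(-8/(-10)))/1534496 = 1971/(-1220 + 3243601 + 947326) + (2*(-8*(-⅒)))*(1/1534496) = 1971/4189707 + (2*(⅘))*(1/1534496) = 1971*(1/4189707) + (8/5)*(1/1534496) = 219/465523 + 1/959060 = 210499663/446464488380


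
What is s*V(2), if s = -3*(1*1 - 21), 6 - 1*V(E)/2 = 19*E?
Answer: -3840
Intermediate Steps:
V(E) = 12 - 38*E
s = 60 (s = -3*(1 - 21) = -3*(-20) = 60)
s*V(2) = 60*(12 - 38*2) = 60*(12 - 76) = 60*(-64) = -3840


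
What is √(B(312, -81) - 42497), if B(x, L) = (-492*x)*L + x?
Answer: √12391639 ≈ 3520.2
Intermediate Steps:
B(x, L) = x - 492*L*x (B(x, L) = -492*L*x + x = x - 492*L*x)
√(B(312, -81) - 42497) = √(312*(1 - 492*(-81)) - 42497) = √(312*(1 + 39852) - 42497) = √(312*39853 - 42497) = √(12434136 - 42497) = √12391639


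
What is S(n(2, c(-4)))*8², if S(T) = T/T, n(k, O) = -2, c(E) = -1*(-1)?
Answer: 64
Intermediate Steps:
c(E) = 1
S(T) = 1
S(n(2, c(-4)))*8² = 1*8² = 1*64 = 64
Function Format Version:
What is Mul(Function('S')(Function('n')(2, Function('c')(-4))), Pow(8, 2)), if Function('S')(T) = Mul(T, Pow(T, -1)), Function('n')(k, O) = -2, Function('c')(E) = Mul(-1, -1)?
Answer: 64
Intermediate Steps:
Function('c')(E) = 1
Function('S')(T) = 1
Mul(Function('S')(Function('n')(2, Function('c')(-4))), Pow(8, 2)) = Mul(1, Pow(8, 2)) = Mul(1, 64) = 64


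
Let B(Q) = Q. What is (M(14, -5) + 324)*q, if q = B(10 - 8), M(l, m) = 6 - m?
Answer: 670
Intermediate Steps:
q = 2 (q = 10 - 8 = 2)
(M(14, -5) + 324)*q = ((6 - 1*(-5)) + 324)*2 = ((6 + 5) + 324)*2 = (11 + 324)*2 = 335*2 = 670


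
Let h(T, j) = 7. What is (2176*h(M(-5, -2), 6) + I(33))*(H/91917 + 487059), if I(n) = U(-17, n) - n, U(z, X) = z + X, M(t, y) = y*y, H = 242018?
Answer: 97309149900145/13131 ≈ 7.4106e+9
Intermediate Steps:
M(t, y) = y²
U(z, X) = X + z
I(n) = -17 (I(n) = (n - 17) - n = (-17 + n) - n = -17)
(2176*h(M(-5, -2), 6) + I(33))*(H/91917 + 487059) = (2176*7 - 17)*(242018/91917 + 487059) = (15232 - 17)*(242018*(1/91917) + 487059) = 15215*(34574/13131 + 487059) = 15215*(6395606303/13131) = 97309149900145/13131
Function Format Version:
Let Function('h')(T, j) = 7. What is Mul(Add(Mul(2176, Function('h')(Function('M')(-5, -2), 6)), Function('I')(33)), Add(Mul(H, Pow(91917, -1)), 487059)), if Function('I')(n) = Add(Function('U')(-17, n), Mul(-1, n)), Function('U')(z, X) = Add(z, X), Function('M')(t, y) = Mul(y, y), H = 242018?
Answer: Rational(97309149900145, 13131) ≈ 7.4106e+9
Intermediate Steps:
Function('M')(t, y) = Pow(y, 2)
Function('U')(z, X) = Add(X, z)
Function('I')(n) = -17 (Function('I')(n) = Add(Add(n, -17), Mul(-1, n)) = Add(Add(-17, n), Mul(-1, n)) = -17)
Mul(Add(Mul(2176, Function('h')(Function('M')(-5, -2), 6)), Function('I')(33)), Add(Mul(H, Pow(91917, -1)), 487059)) = Mul(Add(Mul(2176, 7), -17), Add(Mul(242018, Pow(91917, -1)), 487059)) = Mul(Add(15232, -17), Add(Mul(242018, Rational(1, 91917)), 487059)) = Mul(15215, Add(Rational(34574, 13131), 487059)) = Mul(15215, Rational(6395606303, 13131)) = Rational(97309149900145, 13131)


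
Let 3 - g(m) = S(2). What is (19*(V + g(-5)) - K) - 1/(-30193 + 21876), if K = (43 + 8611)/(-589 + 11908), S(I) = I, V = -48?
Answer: -84139093838/94140123 ≈ -893.76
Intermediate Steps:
g(m) = 1 (g(m) = 3 - 1*2 = 3 - 2 = 1)
K = 8654/11319 ≈ 0.76455
(19*(V + g(-5)) - K) - 1/(-30193 + 21876) = (19*(-48 + 1) - 1*8654/11319) - 1/(-30193 + 21876) = (19*(-47) - 8654/11319) - 1/(-8317) = (-893 - 8654/11319) - 1*(-1/8317) = -10116521/11319 + 1/8317 = -84139093838/94140123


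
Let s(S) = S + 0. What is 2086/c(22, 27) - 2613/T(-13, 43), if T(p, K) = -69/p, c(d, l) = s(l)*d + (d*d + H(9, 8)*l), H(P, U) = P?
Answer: -14909705/30383 ≈ -490.73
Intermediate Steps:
s(S) = S
c(d, l) = d² + 9*l + d*l (c(d, l) = l*d + (d*d + 9*l) = d*l + (d² + 9*l) = d² + 9*l + d*l)
2086/c(22, 27) - 2613/T(-13, 43) = 2086/(22² + 9*27 + 22*27) - 2613/((-69/(-13))) = 2086/(484 + 243 + 594) - 2613/((-69*(-1/13))) = 2086/1321 - 2613/69/13 = 2086*(1/1321) - 2613*13/69 = 2086/1321 - 11323/23 = -14909705/30383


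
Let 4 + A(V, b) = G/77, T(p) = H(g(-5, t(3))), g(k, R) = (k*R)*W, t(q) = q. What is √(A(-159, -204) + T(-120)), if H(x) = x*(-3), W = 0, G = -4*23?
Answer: 20*I*√77/77 ≈ 2.2792*I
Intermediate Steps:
G = -92
g(k, R) = 0 (g(k, R) = (k*R)*0 = (R*k)*0 = 0)
H(x) = -3*x
T(p) = 0 (T(p) = -3*0 = 0)
A(V, b) = -400/77 (A(V, b) = -4 - 92/77 = -400/77)
√(A(-159, -204) + T(-120)) = √(-400/77 + 0) = √(-400/77) = 20*I*√77/77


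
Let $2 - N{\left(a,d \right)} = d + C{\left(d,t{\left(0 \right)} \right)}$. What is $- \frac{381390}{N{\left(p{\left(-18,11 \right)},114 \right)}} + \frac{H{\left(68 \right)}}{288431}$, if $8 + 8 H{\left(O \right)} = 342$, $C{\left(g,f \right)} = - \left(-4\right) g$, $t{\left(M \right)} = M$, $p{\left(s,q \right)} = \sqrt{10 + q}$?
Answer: $\frac{27501180701}{40957202} \approx 671.46$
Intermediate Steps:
$C{\left(g,f \right)} = 4 g$
$H{\left(O \right)} = \frac{167}{4}$ ($H{\left(O \right)} = -1 + \frac{1}{8} \cdot 342 = -1 + \frac{171}{4} = \frac{167}{4}$)
$N{\left(a,d \right)} = 2 - 5 d$ ($N{\left(a,d \right)} = 2 - \left(d + 4 d\right) = 2 - 5 d$)
$- \frac{381390}{N{\left(p{\left(-18,11 \right)},114 \right)}} + \frac{H{\left(68 \right)}}{288431} = - \frac{381390}{2 - 570} + \frac{167}{4 \cdot 288431} = - \frac{381390}{2 - 570} + \frac{167}{4} \cdot \frac{1}{288431} = - \frac{381390}{-568} + \frac{167}{1153724} = \left(-381390\right) \left(- \frac{1}{568}\right) + \frac{167}{1153724} = \frac{190695}{284} + \frac{167}{1153724} = \frac{27501180701}{40957202}$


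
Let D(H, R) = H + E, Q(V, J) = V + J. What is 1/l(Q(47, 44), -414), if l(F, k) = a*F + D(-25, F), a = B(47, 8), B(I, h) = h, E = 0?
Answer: 1/703 ≈ 0.0014225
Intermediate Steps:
a = 8
Q(V, J) = J + V
D(H, R) = H (D(H, R) = H + 0 = H)
l(F, k) = -25 + 8*F (l(F, k) = 8*F - 25 = -25 + 8*F)
1/l(Q(47, 44), -414) = 1/(-25 + 8*(44 + 47)) = 1/(-25 + 8*91) = 1/(-25 + 728) = 1/703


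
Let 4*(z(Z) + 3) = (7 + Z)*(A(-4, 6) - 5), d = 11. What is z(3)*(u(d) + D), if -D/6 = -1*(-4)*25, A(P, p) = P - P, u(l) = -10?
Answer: 9455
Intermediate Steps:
A(P, p) = 0
z(Z) = -47/4 - 5*Z/4 (z(Z) = -3 + ((7 + Z)*(0 - 5))/4 = -3 + ((7 + Z)*(-5))/4 = -3 + (-35 - 5*Z)/4 = -3 + (-35/4 - 5*Z/4) = -47/4 - 5*Z/4)
D = -600 (D = -6*(-1*(-4))*25 = -24*25 = -6*100 = -600)
z(3)*(u(d) + D) = (-47/4 - 5/4*3)*(-10 - 600) = (-47/4 - 15/4)*(-610) = -31/2*(-610) = 9455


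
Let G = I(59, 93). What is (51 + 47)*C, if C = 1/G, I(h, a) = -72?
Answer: -49/36 ≈ -1.3611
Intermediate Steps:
G = -72
C = -1/72 (C = 1/(-72) = -1/72 ≈ -0.013889)
(51 + 47)*C = (51 + 47)*(-1/72) = 98*(-1/72) = -49/36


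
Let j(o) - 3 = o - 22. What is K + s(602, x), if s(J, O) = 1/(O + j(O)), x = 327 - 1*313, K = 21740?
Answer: 195661/9 ≈ 21740.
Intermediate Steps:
j(o) = -19 + o (j(o) = 3 + (o - 22) = 3 + (-22 + o) = -19 + o)
x = 14 (x = 327 - 313 = 14)
s(J, O) = 1/(-19 + 2*O) (s(J, O) = 1/(O + (-19 + O)) = 1/(-19 + 2*O))
K + s(602, x) = 21740 + 1/(-19 + 2*14) = 21740 + 1/(-19 + 28) = 21740 + 1/9 = 21740 + ⅑ = 195661/9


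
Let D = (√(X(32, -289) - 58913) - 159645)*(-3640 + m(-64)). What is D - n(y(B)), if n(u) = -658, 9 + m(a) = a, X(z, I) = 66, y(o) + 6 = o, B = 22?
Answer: 592762543 - 3713*I*√58847 ≈ 5.9276e+8 - 9.0071e+5*I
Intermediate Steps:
y(o) = -6 + o
m(a) = -9 + a
D = 592761885 - 3713*I*√58847 (D = (√(66 - 58913) - 159645)*(-3640 + (-9 - 64)) = (√(-58847) - 159645)*(-3640 - 73) = (I*√58847 - 159645)*(-3713) = (-159645 + I*√58847)*(-3713) = 592761885 - 3713*I*√58847 ≈ 5.9276e+8 - 9.0071e+5*I)
D - n(y(B)) = (592761885 - 3713*I*√58847) - 1*(-658) = (592761885 - 3713*I*√58847) + 658 = 592762543 - 3713*I*√58847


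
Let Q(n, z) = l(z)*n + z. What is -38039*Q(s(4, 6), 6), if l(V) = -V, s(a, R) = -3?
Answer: -912936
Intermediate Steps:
Q(n, z) = z - n*z (Q(n, z) = (-z)*n + z = -n*z + z = z - n*z)
-38039*Q(s(4, 6), 6) = -228234*(1 - 1*(-3)) = -228234*(1 + 3) = -228234*4 = -38039*24 = -912936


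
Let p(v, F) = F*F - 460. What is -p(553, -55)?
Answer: -2565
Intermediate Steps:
p(v, F) = -460 + F² (p(v, F) = F² - 460 = -460 + F²)
-p(553, -55) = -(-460 + (-55)²) = -(-460 + 3025) = -1*2565 = -2565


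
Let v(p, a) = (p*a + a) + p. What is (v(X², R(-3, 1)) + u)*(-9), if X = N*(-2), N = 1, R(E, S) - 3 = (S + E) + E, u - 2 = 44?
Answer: -360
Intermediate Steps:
u = 46 (u = 2 + 44 = 46)
R(E, S) = 3 + S + 2*E (R(E, S) = 3 + ((S + E) + E) = 3 + ((E + S) + E) = 3 + (S + 2*E) = 3 + S + 2*E)
X = -2 (X = 1*(-2) = -2)
v(p, a) = a + p + a*p (v(p, a) = (a*p + a) + p = (a + a*p) + p = a + p + a*p)
(v(X², R(-3, 1)) + u)*(-9) = (((3 + 1 + 2*(-3)) + (-2)² + (3 + 1 + 2*(-3))*(-2)²) + 46)*(-9) = (((3 + 1 - 6) + 4 + (3 + 1 - 6)*4) + 46)*(-9) = ((-2 + 4 - 2*4) + 46)*(-9) = ((-2 + 4 - 8) + 46)*(-9) = (-6 + 46)*(-9) = 40*(-9) = -360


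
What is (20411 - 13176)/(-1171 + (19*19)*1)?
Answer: -1447/162 ≈ -8.9321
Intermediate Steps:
(20411 - 13176)/(-1171 + (19*19)*1) = 7235/(-1171 + 361*1) = 7235/(-1171 + 361) = 7235/(-810) = 7235*(-1/810) = -1447/162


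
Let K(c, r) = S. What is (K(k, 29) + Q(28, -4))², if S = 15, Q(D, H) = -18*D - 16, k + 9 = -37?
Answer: 255025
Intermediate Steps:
k = -46 (k = -9 - 37 = -46)
Q(D, H) = -16 - 18*D
K(c, r) = 15
(K(k, 29) + Q(28, -4))² = (15 + (-16 - 18*28))² = (15 + (-16 - 504))² = (15 - 520)² = (-505)² = 255025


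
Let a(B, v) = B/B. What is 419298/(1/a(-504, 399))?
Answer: 419298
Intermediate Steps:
a(B, v) = 1
419298/(1/a(-504, 399)) = 419298/(1/1) = 419298/1 = 419298*1 = 419298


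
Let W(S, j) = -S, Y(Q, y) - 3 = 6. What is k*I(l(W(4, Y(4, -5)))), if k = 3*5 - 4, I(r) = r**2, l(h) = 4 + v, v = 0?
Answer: 176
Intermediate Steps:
Y(Q, y) = 9 (Y(Q, y) = 3 + 6 = 9)
l(h) = 4 (l(h) = 4 + 0 = 4)
k = 11 (k = 15 - 4 = 11)
k*I(l(W(4, Y(4, -5)))) = 11*4**2 = 11*16 = 176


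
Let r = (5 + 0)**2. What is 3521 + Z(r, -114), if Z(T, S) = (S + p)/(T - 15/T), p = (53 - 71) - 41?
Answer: 428697/122 ≈ 3513.9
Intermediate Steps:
p = -59 (p = -18 - 41 = -59)
r = 25 (r = 5**2 = 25)
Z(T, S) = (-59 + S)/(T - 15/T) (Z(T, S) = (S - 59)/(T - 15/T) = (-59 + S)/(T - 15/T))
3521 + Z(r, -114) = 3521 + 25*(-59 - 114)/(-15 + 25**2) = 3521 + 25*(-173)/(-15 + 625) = 3521 + 25*(-173)/610 = 3521 + 25*(1/610)*(-173) = 3521 - 865/122 = 428697/122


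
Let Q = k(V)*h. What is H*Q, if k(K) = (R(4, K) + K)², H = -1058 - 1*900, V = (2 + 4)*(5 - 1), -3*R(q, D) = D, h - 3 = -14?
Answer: 5513728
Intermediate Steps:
h = -11 (h = 3 - 14 = -11)
R(q, D) = -D/3
V = 24 (V = 6*4 = 24)
H = -1958 (H = -1058 - 900 = -1958)
k(K) = 4*K²/9 (k(K) = (-K/3 + K)² = (2*K/3)² = 4*K²/9)
Q = -2816 (Q = ((4/9)*24²)*(-11) = ((4/9)*576)*(-11) = 256*(-11) = -2816)
H*Q = -1958*(-2816) = 5513728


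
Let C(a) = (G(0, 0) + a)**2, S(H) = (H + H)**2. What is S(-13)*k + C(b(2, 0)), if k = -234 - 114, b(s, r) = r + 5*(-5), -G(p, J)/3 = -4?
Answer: -235079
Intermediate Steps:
G(p, J) = 12 (G(p, J) = -3*(-4) = 12)
S(H) = 4*H**2 (S(H) = (2*H)**2 = 4*H**2)
b(s, r) = -25 + r (b(s, r) = r - 25 = -25 + r)
k = -348
C(a) = (12 + a)**2
S(-13)*k + C(b(2, 0)) = (4*(-13)**2)*(-348) + (12 + (-25 + 0))**2 = (4*169)*(-348) + (12 - 25)**2 = 676*(-348) + (-13)**2 = -235248 + 169 = -235079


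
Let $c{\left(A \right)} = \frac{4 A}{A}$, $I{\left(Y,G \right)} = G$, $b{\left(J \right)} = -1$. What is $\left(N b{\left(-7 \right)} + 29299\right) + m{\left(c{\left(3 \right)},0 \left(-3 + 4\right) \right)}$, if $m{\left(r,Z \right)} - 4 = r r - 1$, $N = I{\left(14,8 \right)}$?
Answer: $29310$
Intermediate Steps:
$N = 8$
$c{\left(A \right)} = 4$
$m{\left(r,Z \right)} = 3 + r^{2}$ ($m{\left(r,Z \right)} = 4 + \left(r r - 1\right) = 4 + \left(r^{2} - 1\right) = 4 + \left(-1 + r^{2}\right) = 3 + r^{2}$)
$\left(N b{\left(-7 \right)} + 29299\right) + m{\left(c{\left(3 \right)},0 \left(-3 + 4\right) \right)} = \left(8 \left(-1\right) + 29299\right) + \left(3 + 4^{2}\right) = \left(-8 + 29299\right) + \left(3 + 16\right) = 29291 + 19 = 29310$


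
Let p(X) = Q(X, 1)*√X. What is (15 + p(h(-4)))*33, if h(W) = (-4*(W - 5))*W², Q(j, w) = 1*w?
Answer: 1287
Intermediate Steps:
Q(j, w) = w
h(W) = W²*(20 - 4*W) (h(W) = (-4*(-5 + W))*W² = (20 - 4*W)*W² = W²*(20 - 4*W))
p(X) = √X (p(X) = 1*√X = √X)
(15 + p(h(-4)))*33 = (15 + √(4*(-4)²*(5 - 1*(-4))))*33 = (15 + √(4*16*(5 + 4)))*33 = (15 + √(4*16*9))*33 = (15 + √576)*33 = (15 + 24)*33 = 39*33 = 1287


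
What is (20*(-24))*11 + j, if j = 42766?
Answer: 37486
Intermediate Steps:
(20*(-24))*11 + j = (20*(-24))*11 + 42766 = -480*11 + 42766 = -5280 + 42766 = 37486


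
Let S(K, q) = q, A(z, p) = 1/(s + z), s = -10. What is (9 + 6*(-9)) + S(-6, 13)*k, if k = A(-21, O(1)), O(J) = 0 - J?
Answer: -1408/31 ≈ -45.419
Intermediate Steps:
O(J) = -J
A(z, p) = 1/(-10 + z)
k = -1/31 (k = 1/(-10 - 21) = 1/(-31) = -1/31 ≈ -0.032258)
(9 + 6*(-9)) + S(-6, 13)*k = (9 + 6*(-9)) + 13*(-1/31) = (9 - 54) - 13/31 = -45 - 13/31 = -1408/31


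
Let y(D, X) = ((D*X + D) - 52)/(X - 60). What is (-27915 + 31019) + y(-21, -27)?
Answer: 269554/87 ≈ 3098.3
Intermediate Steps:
y(D, X) = (-52 + D + D*X)/(-60 + X) (y(D, X) = ((D + D*X) - 52)/(-60 + X) = (-52 + D + D*X)/(-60 + X))
(-27915 + 31019) + y(-21, -27) = (-27915 + 31019) + (-52 - 21 - 21*(-27))/(-60 - 27) = 3104 + (-52 - 21 + 567)/(-87) = 3104 - 1/87*494 = 3104 - 494/87 = 269554/87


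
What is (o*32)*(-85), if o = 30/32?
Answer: -2550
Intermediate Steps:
o = 15/16 (o = 30*(1/32) = 15/16 ≈ 0.93750)
(o*32)*(-85) = ((15/16)*32)*(-85) = 30*(-85) = -2550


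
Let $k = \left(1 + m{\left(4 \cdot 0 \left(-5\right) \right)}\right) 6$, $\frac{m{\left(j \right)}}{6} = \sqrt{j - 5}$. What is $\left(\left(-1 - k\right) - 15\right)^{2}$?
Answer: $-5996 + 1584 i \sqrt{5} \approx -5996.0 + 3541.9 i$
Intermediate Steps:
$m{\left(j \right)} = 6 \sqrt{-5 + j}$ ($m{\left(j \right)} = 6 \sqrt{j - 5} = 6 \sqrt{-5 + j}$)
$k = 6 + 36 i \sqrt{5}$ ($k = \left(1 + 6 \sqrt{-5 + 4 \cdot 0 \left(-5\right)}\right) 6 = \left(1 + 6 \sqrt{-5 + 0 \left(-5\right)}\right) 6 = \left(1 + 6 \sqrt{-5 + 0}\right) 6 = \left(1 + 6 \sqrt{-5}\right) 6 = \left(1 + 6 i \sqrt{5}\right) 6 = 6 + 36 i \sqrt{5} \approx 6.0 + 80.498 i$)
$\left(\left(-1 - k\right) - 15\right)^{2} = \left(\left(-1 - \left(6 + 36 i \sqrt{5}\right)\right) - 15\right)^{2} = \left(\left(-7 - 36 i \sqrt{5}\right) - 15\right)^{2} = \left(-22 - 36 i \sqrt{5}\right)^{2}$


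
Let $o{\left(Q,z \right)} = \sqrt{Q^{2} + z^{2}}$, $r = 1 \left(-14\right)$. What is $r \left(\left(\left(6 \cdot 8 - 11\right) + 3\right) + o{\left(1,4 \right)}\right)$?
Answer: $-560 - 14 \sqrt{17} \approx -617.72$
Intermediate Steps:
$r = -14$
$r \left(\left(\left(6 \cdot 8 - 11\right) + 3\right) + o{\left(1,4 \right)}\right) = - 14 \left(\left(\left(6 \cdot 8 - 11\right) + 3\right) + \sqrt{1^{2} + 4^{2}}\right) = - 14 \left(\left(\left(48 - 11\right) + 3\right) + \sqrt{1 + 16}\right) = - 14 \left(\left(37 + 3\right) + \sqrt{17}\right) = - 14 \left(40 + \sqrt{17}\right) = -560 - 14 \sqrt{17}$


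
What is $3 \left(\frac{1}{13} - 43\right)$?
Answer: $- \frac{1674}{13} \approx -128.77$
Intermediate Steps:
$3 \left(\frac{1}{13} - 43\right) = 3 \left(- \frac{558}{13}\right) = - \frac{1674}{13}$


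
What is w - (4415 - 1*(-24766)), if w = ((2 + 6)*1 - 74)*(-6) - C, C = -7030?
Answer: -21755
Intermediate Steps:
w = 7426 (w = ((2 + 6)*1 - 74)*(-6) - 1*(-7030) = (8*1 - 74)*(-6) + 7030 = (8 - 74)*(-6) + 7030 = -66*(-6) + 7030 = 396 + 7030 = 7426)
w - (4415 - 1*(-24766)) = 7426 - (4415 - 1*(-24766)) = 7426 - (4415 + 24766) = 7426 - 1*29181 = 7426 - 29181 = -21755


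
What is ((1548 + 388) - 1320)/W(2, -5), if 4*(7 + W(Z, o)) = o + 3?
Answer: -1232/15 ≈ -82.133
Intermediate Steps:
W(Z, o) = -25/4 + o/4 (W(Z, o) = -7 + (o + 3)/4 = -7 + (3 + o)/4 = -7 + (¾ + o/4) = -25/4 + o/4)
((1548 + 388) - 1320)/W(2, -5) = ((1548 + 388) - 1320)/(-25/4 + (¼)*(-5)) = (1936 - 1320)/(-25/4 - 5/4) = 616/(-15/2) = -2/15*616 = -1232/15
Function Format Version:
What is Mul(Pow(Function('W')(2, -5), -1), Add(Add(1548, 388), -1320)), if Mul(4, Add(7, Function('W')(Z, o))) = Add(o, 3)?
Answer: Rational(-1232, 15) ≈ -82.133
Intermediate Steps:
Function('W')(Z, o) = Add(Rational(-25, 4), Mul(Rational(1, 4), o)) (Function('W')(Z, o) = Add(-7, Mul(Rational(1, 4), Add(o, 3))) = Add(-7, Mul(Rational(1, 4), Add(3, o))) = Add(-7, Add(Rational(3, 4), Mul(Rational(1, 4), o))) = Add(Rational(-25, 4), Mul(Rational(1, 4), o)))
Mul(Pow(Function('W')(2, -5), -1), Add(Add(1548, 388), -1320)) = Mul(Pow(Add(Rational(-25, 4), Mul(Rational(1, 4), -5)), -1), Add(Add(1548, 388), -1320)) = Mul(Pow(Add(Rational(-25, 4), Rational(-5, 4)), -1), Add(1936, -1320)) = Mul(Pow(Rational(-15, 2), -1), 616) = Mul(Rational(-2, 15), 616) = Rational(-1232, 15)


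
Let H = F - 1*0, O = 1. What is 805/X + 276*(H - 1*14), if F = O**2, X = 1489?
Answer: -5341727/1489 ≈ -3587.5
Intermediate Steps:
F = 1 (F = 1**2 = 1)
H = 1 (H = 1 - 1*0 = 1 + 0 = 1)
805/X + 276*(H - 1*14) = 805/1489 + 276*(1 - 1*14) = 805*(1/1489) + 276*(1 - 14) = 805/1489 + 276*(-13) = 805/1489 - 3588 = -5341727/1489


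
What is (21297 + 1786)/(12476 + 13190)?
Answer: 563/626 ≈ 0.89936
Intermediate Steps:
(21297 + 1786)/(12476 + 13190) = 23083/25666 = 23083*(1/25666) = 563/626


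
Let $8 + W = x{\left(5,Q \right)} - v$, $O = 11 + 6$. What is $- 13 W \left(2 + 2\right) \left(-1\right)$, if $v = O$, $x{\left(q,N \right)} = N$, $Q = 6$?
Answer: $-988$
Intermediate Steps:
$O = 17$
$v = 17$
$W = -19$ ($W = -8 + \left(6 - 17\right) = -8 - 11 = -19$)
$- 13 W \left(2 + 2\right) \left(-1\right) = \left(-13\right) \left(-19\right) \left(2 + 2\right) \left(-1\right) = 247 \cdot 4 \left(-1\right) = 247 \left(-4\right) = -988$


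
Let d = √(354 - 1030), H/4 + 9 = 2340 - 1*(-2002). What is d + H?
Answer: 17332 + 26*I ≈ 17332.0 + 26.0*I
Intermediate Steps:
H = 17332 (H = -36 + 4*(2340 - 1*(-2002)) = -36 + 4*(2340 + 2002) = -36 + 4*4342 = -36 + 17368 = 17332)
d = 26*I (d = √(-676) = 26*I ≈ 26.0*I)
d + H = 26*I + 17332 = 17332 + 26*I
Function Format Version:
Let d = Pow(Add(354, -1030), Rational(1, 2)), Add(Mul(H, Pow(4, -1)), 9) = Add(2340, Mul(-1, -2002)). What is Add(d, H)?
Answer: Add(17332, Mul(26, I)) ≈ Add(17332., Mul(26.000, I))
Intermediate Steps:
H = 17332 (H = Add(-36, Mul(4, Add(2340, Mul(-1, -2002)))) = Add(-36, Mul(4, Add(2340, 2002))) = Add(-36, Mul(4, 4342)) = Add(-36, 17368) = 17332)
d = Mul(26, I) (d = Pow(-676, Rational(1, 2)) = Mul(26, I) ≈ Mul(26.000, I))
Add(d, H) = Add(Mul(26, I), 17332) = Add(17332, Mul(26, I))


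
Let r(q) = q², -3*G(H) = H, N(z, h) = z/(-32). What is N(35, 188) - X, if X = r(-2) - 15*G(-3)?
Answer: 317/32 ≈ 9.9063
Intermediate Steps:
N(z, h) = -z/32 (N(z, h) = z*(-1/32) = -z/32)
G(H) = -H/3
X = -11 (X = (-2)² - (-5)*(-3) = 4 - 15*1 = 4 - 15 = -11)
N(35, 188) - X = -1/32*35 - 1*(-11) = -35/32 + 11 = 317/32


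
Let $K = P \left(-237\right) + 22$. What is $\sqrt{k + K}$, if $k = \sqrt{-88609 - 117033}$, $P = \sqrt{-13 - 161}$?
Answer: $\sqrt{22 + i \sqrt{205642} - 237 i \sqrt{174}} \approx 36.707 - 36.406 i$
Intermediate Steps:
$P = i \sqrt{174}$ ($P = \sqrt{-174} = i \sqrt{174} \approx 13.191 i$)
$K = 22 - 237 i \sqrt{174}$ ($K = i \sqrt{174} \left(-237\right) + 22 = - 237 i \sqrt{174} + 22 = 22 - 237 i \sqrt{174} \approx 22.0 - 3126.2 i$)
$k = i \sqrt{205642}$ ($k = \sqrt{-205642} = i \sqrt{205642} \approx 453.48 i$)
$\sqrt{k + K} = \sqrt{i \sqrt{205642} + \left(22 - 237 i \sqrt{174}\right)} = \sqrt{22 + i \sqrt{205642} - 237 i \sqrt{174}}$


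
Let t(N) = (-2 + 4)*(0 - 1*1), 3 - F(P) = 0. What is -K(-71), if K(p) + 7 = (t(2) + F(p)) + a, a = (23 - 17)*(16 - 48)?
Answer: 198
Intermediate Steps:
F(P) = 3 (F(P) = 3 - 1*0 = 3 + 0 = 3)
t(N) = -2 (t(N) = 2*(0 - 1) = 2*(-1) = -2)
a = -192 (a = 6*(-32) = -192)
K(p) = -198 (K(p) = -7 + ((-2 + 3) - 192) = -7 + (1 - 192) = -7 - 191 = -198)
-K(-71) = -1*(-198) = 198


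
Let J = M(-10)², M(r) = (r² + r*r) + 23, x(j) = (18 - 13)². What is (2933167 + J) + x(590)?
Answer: 2982921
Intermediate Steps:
x(j) = 25 (x(j) = 5² = 25)
M(r) = 23 + 2*r² (M(r) = (r² + r²) + 23 = 2*r² + 23 = 23 + 2*r²)
J = 49729 (J = (23 + 2*(-10)²)² = (23 + 2*100)² = (23 + 200)² = 223² = 49729)
(2933167 + J) + x(590) = (2933167 + 49729) + 25 = 2982896 + 25 = 2982921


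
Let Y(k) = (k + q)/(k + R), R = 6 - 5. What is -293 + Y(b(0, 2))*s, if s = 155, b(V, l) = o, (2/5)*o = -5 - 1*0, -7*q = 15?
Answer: -15398/161 ≈ -95.640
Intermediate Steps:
q = -15/7 (q = -1/7*15 = -15/7 ≈ -2.1429)
R = 1
o = -25/2 (o = 5*(-5 - 1*0)/2 = 5*(-5 + 0)/2 = (5/2)*(-5) = -25/2 ≈ -12.500)
b(V, l) = -25/2
Y(k) = (-15/7 + k)/(1 + k) (Y(k) = (k - 15/7)/(k + 1) = (-15/7 + k)/(1 + k))
-293 + Y(b(0, 2))*s = -293 + ((-15/7 - 25/2)/(1 - 25/2))*155 = -293 + (-205/14/(-23/2))*155 = -293 - 2/23*(-205/14)*155 = -293 + (205/161)*155 = -293 + 31775/161 = -15398/161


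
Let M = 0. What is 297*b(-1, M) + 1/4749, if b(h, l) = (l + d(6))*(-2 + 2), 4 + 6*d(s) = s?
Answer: 1/4749 ≈ 0.00021057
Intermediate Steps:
d(s) = -⅔ + s/6
b(h, l) = 0 (b(h, l) = (l + (-⅔ + (⅙)*6))*(-2 + 2) = (l + (-⅔ + 1))*0 = (l + ⅓)*0 = (⅓ + l)*0 = 0)
297*b(-1, M) + 1/4749 = 297*0 + 1/4749 = 0 + 1/4749 = 1/4749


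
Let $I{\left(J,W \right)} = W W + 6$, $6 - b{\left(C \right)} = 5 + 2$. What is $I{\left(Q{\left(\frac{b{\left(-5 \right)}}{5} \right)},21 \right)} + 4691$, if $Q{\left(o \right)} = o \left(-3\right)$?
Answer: $5138$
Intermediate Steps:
$b{\left(C \right)} = -1$ ($b{\left(C \right)} = 6 - \left(5 + 2\right) = 6 - 7 = -1$)
$Q{\left(o \right)} = - 3 o$
$I{\left(J,W \right)} = 6 + W^{2}$ ($I{\left(J,W \right)} = W^{2} + 6 = 6 + W^{2}$)
$I{\left(Q{\left(\frac{b{\left(-5 \right)}}{5} \right)},21 \right)} + 4691 = \left(6 + 21^{2}\right) + 4691 = \left(6 + 441\right) + 4691 = 447 + 4691 = 5138$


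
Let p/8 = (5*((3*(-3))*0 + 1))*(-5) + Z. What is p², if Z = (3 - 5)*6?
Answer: 87616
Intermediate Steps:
Z = -12 (Z = -2*6 = -12)
p = -296 (p = 8*((5*((3*(-3))*0 + 1))*(-5) - 12) = 8*((5*(-9*0 + 1))*(-5) - 12) = 8*((5*(0 + 1))*(-5) - 12) = 8*((5*1)*(-5) - 12) = 8*(5*(-5) - 12) = 8*(-25 - 12) = 8*(-37) = -296)
p² = (-296)² = 87616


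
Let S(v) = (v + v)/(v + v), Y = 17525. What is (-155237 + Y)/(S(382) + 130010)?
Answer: -304/287 ≈ -1.0592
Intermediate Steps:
S(v) = 1 (S(v) = (2*v)/((2*v)) = (2*v)*(1/(2*v)) = 1)
(-155237 + Y)/(S(382) + 130010) = (-155237 + 17525)/(1 + 130010) = -137712/130011 = -137712*1/130011 = -304/287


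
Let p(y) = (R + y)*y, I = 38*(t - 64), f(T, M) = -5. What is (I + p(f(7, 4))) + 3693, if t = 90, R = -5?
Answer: 4731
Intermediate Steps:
I = 988 (I = 38*(90 - 64) = 38*26 = 988)
p(y) = y*(-5 + y) (p(y) = (-5 + y)*y = y*(-5 + y))
(I + p(f(7, 4))) + 3693 = (988 - 5*(-5 - 5)) + 3693 = (988 - 5*(-10)) + 3693 = (988 + 50) + 3693 = 1038 + 3693 = 4731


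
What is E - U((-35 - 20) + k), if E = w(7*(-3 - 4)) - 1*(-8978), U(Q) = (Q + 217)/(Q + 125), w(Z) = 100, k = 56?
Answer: 571805/63 ≈ 9076.3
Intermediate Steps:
U(Q) = (217 + Q)/(125 + Q)
E = 9078 (E = 100 - 1*(-8978) = 100 + 8978 = 9078)
E - U((-35 - 20) + k) = 9078 - (217 + ((-35 - 20) + 56))/(125 + ((-35 - 20) + 56)) = 9078 - (217 + (-55 + 56))/(125 + (-55 + 56)) = 9078 - (217 + 1)/(125 + 1) = 9078 - 218/126 = 9078 - 1*109/63 = 9078 - 109/63 = 571805/63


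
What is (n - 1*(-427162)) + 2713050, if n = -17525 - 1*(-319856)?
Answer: 3442543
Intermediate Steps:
n = 302331 (n = -17525 + 319856 = 302331)
(n - 1*(-427162)) + 2713050 = (302331 - 1*(-427162)) + 2713050 = (302331 + 427162) + 2713050 = 729493 + 2713050 = 3442543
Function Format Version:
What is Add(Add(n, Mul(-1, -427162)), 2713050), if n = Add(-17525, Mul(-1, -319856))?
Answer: 3442543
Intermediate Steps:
n = 302331 (n = Add(-17525, 319856) = 302331)
Add(Add(n, Mul(-1, -427162)), 2713050) = Add(Add(302331, Mul(-1, -427162)), 2713050) = Add(Add(302331, 427162), 2713050) = Add(729493, 2713050) = 3442543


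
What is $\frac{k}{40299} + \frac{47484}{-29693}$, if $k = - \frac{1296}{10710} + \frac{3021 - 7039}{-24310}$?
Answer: $- \frac{162814946412329}{101812558442595} \approx -1.5992$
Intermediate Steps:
$k = \frac{3767}{85085}$ ($k = \left(-1296\right) \frac{1}{10710} + \left(3021 - 7039\right) \left(- \frac{1}{24310}\right) = - \frac{72}{595} - - \frac{2009}{12155} = - \frac{72}{595} + \frac{2009}{12155} = \frac{3767}{85085} \approx 0.044273$)
$\frac{k}{40299} + \frac{47484}{-29693} = \frac{3767}{85085 \cdot 40299} + \frac{47484}{-29693} = \frac{3767}{85085} \cdot \frac{1}{40299} + 47484 \left(- \frac{1}{29693}\right) = \frac{3767}{3428840415} - \frac{47484}{29693} = - \frac{162814946412329}{101812558442595}$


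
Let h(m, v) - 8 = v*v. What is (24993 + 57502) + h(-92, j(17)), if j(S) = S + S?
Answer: 83659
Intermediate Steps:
j(S) = 2*S
h(m, v) = 8 + v² (h(m, v) = 8 + v*v = 8 + v²)
(24993 + 57502) + h(-92, j(17)) = (24993 + 57502) + (8 + (2*17)²) = 82495 + (8 + 34²) = 82495 + (8 + 1156) = 82495 + 1164 = 83659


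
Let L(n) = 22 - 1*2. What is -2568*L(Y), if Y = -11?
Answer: -51360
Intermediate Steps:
L(n) = 20 (L(n) = 22 - 2 = 20)
-2568*L(Y) = -2568*20 = -51360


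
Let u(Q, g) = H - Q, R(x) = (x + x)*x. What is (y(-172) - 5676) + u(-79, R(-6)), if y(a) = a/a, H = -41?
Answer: -5637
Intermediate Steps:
R(x) = 2*x² (R(x) = (2*x)*x = 2*x²)
y(a) = 1
u(Q, g) = -41 - Q
(y(-172) - 5676) + u(-79, R(-6)) = (1 - 5676) + (-41 - 1*(-79)) = -5675 + (-41 + 79) = -5675 + 38 = -5637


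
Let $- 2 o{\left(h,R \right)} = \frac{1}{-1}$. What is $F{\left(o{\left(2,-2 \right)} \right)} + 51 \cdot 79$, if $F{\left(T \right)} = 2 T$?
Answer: $4030$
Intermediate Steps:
$o{\left(h,R \right)} = \frac{1}{2}$ ($o{\left(h,R \right)} = - \frac{1}{2 \left(-1\right)} = \left(- \frac{1}{2}\right) \left(-1\right) = \frac{1}{2}$)
$F{\left(o{\left(2,-2 \right)} \right)} + 51 \cdot 79 = 2 \cdot \frac{1}{2} + 51 \cdot 79 = 1 + 4029 = 4030$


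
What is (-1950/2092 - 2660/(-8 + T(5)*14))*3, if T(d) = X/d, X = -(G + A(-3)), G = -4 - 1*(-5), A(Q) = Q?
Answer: 3475025/1046 ≈ 3322.2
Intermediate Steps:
G = 1 (G = -4 + 5 = 1)
X = 2 (X = -(1 - 3) = -1*(-2) = 2)
T(d) = 2/d
(-1950/2092 - 2660/(-8 + T(5)*14))*3 = (-1950/2092 - 2660/(-8 + (2/5)*14))*3 = (-1950*1/2092 - 2660/(-8 + (2*(⅕))*14))*3 = (-975/1046 - 2660/(-8 + (⅖)*14))*3 = (-975/1046 - 2660/(-8 + 28/5))*3 = (-975/1046 - 2660/(-12/5))*3 = (-975/1046 - 2660*(-5/12))*3 = (-975/1046 + 3325/3)*3 = (3475025/3138)*3 = 3475025/1046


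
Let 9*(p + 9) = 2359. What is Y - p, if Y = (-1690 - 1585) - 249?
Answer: -33994/9 ≈ -3777.1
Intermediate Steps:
p = 2278/9 (p = -9 + (1/9)*2359 = -9 + 2359/9 = 2278/9 ≈ 253.11)
Y = -3524 (Y = -3275 - 249 = -3524)
Y - p = -3524 - 1*2278/9 = -3524 - 2278/9 = -33994/9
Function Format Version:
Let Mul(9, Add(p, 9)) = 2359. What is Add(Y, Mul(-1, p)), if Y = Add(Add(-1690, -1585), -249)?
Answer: Rational(-33994, 9) ≈ -3777.1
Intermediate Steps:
p = Rational(2278, 9) (p = Add(-9, Mul(Rational(1, 9), 2359)) = Add(-9, Rational(2359, 9)) = Rational(2278, 9) ≈ 253.11)
Y = -3524 (Y = Add(-3275, -249) = -3524)
Add(Y, Mul(-1, p)) = Add(-3524, Mul(-1, Rational(2278, 9))) = Add(-3524, Rational(-2278, 9)) = Rational(-33994, 9)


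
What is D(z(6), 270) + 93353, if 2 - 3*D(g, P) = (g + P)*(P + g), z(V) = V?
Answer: 203885/3 ≈ 67962.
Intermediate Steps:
D(g, P) = 2/3 - (P + g)**2/3 (D(g, P) = 2/3 - (g + P)*(P + g)/3 = 2/3 - (P + g)*(P + g)/3 = 2/3 - (P + g)**2/3)
D(z(6), 270) + 93353 = (2/3 - (270 + 6)**2/3) + 93353 = (2/3 - 1/3*276**2) + 93353 = (2/3 - 1/3*76176) + 93353 = (2/3 - 25392) + 93353 = -76174/3 + 93353 = 203885/3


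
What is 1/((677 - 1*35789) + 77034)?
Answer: 1/41922 ≈ 2.3854e-5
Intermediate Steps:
1/((677 - 1*35789) + 77034) = 1/((677 - 35789) + 77034) = 1/(-35112 + 77034) = 1/41922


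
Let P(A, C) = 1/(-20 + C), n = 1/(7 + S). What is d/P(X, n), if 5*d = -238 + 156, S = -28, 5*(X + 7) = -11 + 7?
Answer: 34522/105 ≈ 328.78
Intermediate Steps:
X = -39/5 (X = -7 + (-11 + 7)/5 = -7 + (1/5)*(-4) = -7 - 4/5 = -39/5 ≈ -7.8000)
n = -1/21 (n = 1/(7 - 28) = 1/(-21) = -1/21 ≈ -0.047619)
d = -82/5 (d = (-238 + 156)/5 = (1/5)*(-82) = -82/5 ≈ -16.400)
d/P(X, n) = -82/(5*(1/(-20 - 1/21))) = -82/(5*(1/(-421/21))) = -82/(5*(-21/421)) = -82/5*(-421/21) = 34522/105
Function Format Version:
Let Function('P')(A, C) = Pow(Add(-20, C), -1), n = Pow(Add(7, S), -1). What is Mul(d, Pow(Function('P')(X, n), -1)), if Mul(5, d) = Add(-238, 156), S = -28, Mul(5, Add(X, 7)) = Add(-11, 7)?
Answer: Rational(34522, 105) ≈ 328.78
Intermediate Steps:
X = Rational(-39, 5) (X = Add(-7, Mul(Rational(1, 5), Add(-11, 7))) = Add(-7, Mul(Rational(1, 5), -4)) = Add(-7, Rational(-4, 5)) = Rational(-39, 5) ≈ -7.8000)
n = Rational(-1, 21) (n = Pow(Add(7, -28), -1) = Pow(-21, -1) = Rational(-1, 21) ≈ -0.047619)
d = Rational(-82, 5) (d = Mul(Rational(1, 5), Add(-238, 156)) = Mul(Rational(1, 5), -82) = Rational(-82, 5) ≈ -16.400)
Mul(d, Pow(Function('P')(X, n), -1)) = Mul(Rational(-82, 5), Pow(Pow(Add(-20, Rational(-1, 21)), -1), -1)) = Mul(Rational(-82, 5), Pow(Pow(Rational(-421, 21), -1), -1)) = Mul(Rational(-82, 5), Pow(Rational(-21, 421), -1)) = Mul(Rational(-82, 5), Rational(-421, 21)) = Rational(34522, 105)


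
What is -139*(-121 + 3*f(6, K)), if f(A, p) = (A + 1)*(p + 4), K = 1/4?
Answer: 17653/4 ≈ 4413.3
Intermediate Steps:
K = ¼ ≈ 0.25000
f(A, p) = (1 + A)*(4 + p)
-139*(-121 + 3*f(6, K)) = -139*(-121 + 3*(4 + ¼ + 4*6 + 6*(¼))) = -139*(-121 + 3*(4 + ¼ + 24 + 3/2)) = -139*(-121 + 3*(119/4)) = -139*(-121 + 357/4) = -139*(-127/4) = 17653/4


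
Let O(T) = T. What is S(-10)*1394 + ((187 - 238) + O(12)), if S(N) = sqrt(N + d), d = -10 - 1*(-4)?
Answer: -39 + 5576*I ≈ -39.0 + 5576.0*I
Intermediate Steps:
d = -6 (d = -10 + 4 = -6)
S(N) = sqrt(-6 + N) (S(N) = sqrt(N - 6) = sqrt(-6 + N))
S(-10)*1394 + ((187 - 238) + O(12)) = sqrt(-6 - 10)*1394 + ((187 - 238) + 12) = sqrt(-16)*1394 + (-51 + 12) = (4*I)*1394 - 39 = 5576*I - 39 = -39 + 5576*I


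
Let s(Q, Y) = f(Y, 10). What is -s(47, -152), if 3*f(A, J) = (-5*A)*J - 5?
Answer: -7595/3 ≈ -2531.7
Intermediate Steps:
f(A, J) = -5/3 - 5*A*J/3 (f(A, J) = ((-5*A)*J - 5)/3 = (-5*A*J - 5)/3 = (-5 - 5*A*J)/3 = -5/3 - 5*A*J/3)
s(Q, Y) = -5/3 - 50*Y/3 (s(Q, Y) = -5/3 - 5/3*Y*10 = -5/3 - 50*Y/3)
-s(47, -152) = -(-5/3 - 50/3*(-152)) = -(-5/3 + 7600/3) = -1*7595/3 = -7595/3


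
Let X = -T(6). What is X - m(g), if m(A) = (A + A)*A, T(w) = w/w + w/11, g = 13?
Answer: -3735/11 ≈ -339.55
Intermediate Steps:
T(w) = 1 + w/11 (T(w) = 1 + w*(1/11) = 1 + w/11)
X = -17/11 (X = -(1 + (1/11)*6) = -(1 + 6/11) = -1*17/11 = -17/11 ≈ -1.5455)
m(A) = 2*A**2 (m(A) = (2*A)*A = 2*A**2)
X - m(g) = -17/11 - 2*13**2 = -17/11 - 2*169 = -17/11 - 1*338 = -17/11 - 338 = -3735/11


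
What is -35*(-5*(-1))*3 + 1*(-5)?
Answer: -530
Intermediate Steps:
-35*(-5*(-1))*3 + 1*(-5) = -175*3 - 5 = -35*15 - 5 = -525 - 5 = -530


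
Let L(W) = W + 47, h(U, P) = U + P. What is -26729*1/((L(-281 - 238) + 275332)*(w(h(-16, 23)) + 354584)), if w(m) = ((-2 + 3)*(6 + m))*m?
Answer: -26729/97485970500 ≈ -2.7418e-7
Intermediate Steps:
h(U, P) = P + U
w(m) = m*(6 + m) (w(m) = (1*(6 + m))*m = (6 + m)*m = m*(6 + m))
L(W) = 47 + W
-26729*1/((L(-281 - 238) + 275332)*(w(h(-16, 23)) + 354584)) = -26729*1/(((23 - 16)*(6 + (23 - 16)) + 354584)*((47 + (-281 - 238)) + 275332)) = -26729*1/((7*(6 + 7) + 354584)*((47 - 519) + 275332)) = -26729*1/((-472 + 275332)*(7*13 + 354584)) = -26729*1/(274860*(91 + 354584)) = -26729/(274860*354675) = -26729/97485970500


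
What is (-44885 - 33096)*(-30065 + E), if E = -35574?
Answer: 5118594859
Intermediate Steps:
(-44885 - 33096)*(-30065 + E) = (-44885 - 33096)*(-30065 - 35574) = -77981*(-65639) = 5118594859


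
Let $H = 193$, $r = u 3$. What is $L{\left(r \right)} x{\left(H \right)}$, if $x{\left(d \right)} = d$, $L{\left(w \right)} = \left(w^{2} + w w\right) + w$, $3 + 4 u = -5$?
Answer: $12738$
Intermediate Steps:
$u = -2$ ($u = - \frac{3}{4} + \frac{1}{4} \left(-5\right) = - \frac{3}{4} - \frac{5}{4} = -2$)
$r = -6$ ($r = \left(-2\right) 3 = -6$)
$L{\left(w \right)} = w + 2 w^{2}$ ($L{\left(w \right)} = \left(w^{2} + w^{2}\right) + w = 2 w^{2} + w = w + 2 w^{2}$)
$L{\left(r \right)} x{\left(H \right)} = - 6 \left(1 + 2 \left(-6\right)\right) 193 = - 6 \left(1 - 12\right) 193 = \left(-6\right) \left(-11\right) 193 = 66 \cdot 193 = 12738$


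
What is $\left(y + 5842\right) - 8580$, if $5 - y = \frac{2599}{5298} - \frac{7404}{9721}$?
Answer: $- \frac{140740616401}{51501858} \approx -2732.7$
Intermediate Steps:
$y = \frac{271470803}{51501858}$ ($y = 5 - \left(\frac{2599}{5298} - \frac{7404}{9721}\right) = 5 - - \frac{13961513}{51501858} = 5 + \frac{13961513}{51501858} = \frac{271470803}{51501858} \approx 5.2711$)
$\left(y + 5842\right) - 8580 = \left(\frac{271470803}{51501858} + 5842\right) - 8580 = \frac{301145325239}{51501858} - 8580 = - \frac{140740616401}{51501858}$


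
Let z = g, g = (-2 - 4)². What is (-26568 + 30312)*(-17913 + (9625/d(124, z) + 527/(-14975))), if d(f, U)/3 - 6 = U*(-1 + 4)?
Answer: -19052088579472/284525 ≈ -6.6961e+7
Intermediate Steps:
g = 36 (g = (-6)² = 36)
z = 36
d(f, U) = 18 + 9*U (d(f, U) = 18 + 3*(U*(-1 + 4)) = 18 + 3*(U*3) = 18 + 3*(3*U) = 18 + 9*U)
(-26568 + 30312)*(-17913 + (9625/d(124, z) + 527/(-14975))) = (-26568 + 30312)*(-17913 + (9625/(18 + 9*36) + 527/(-14975))) = 3744*(-17913 + (9625/(18 + 324) + 527*(-1/14975))) = 3744*(-17913 + (9625/342 - 527/14975)) = 3744*(-17913 + 143954141/5121450) = 3744*(-91596579709/5121450) = -19052088579472/284525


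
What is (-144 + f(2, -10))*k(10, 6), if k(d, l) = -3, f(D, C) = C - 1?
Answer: 465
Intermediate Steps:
f(D, C) = -1 + C
(-144 + f(2, -10))*k(10, 6) = (-144 + (-1 - 10))*(-3) = (-144 - 11)*(-3) = -155*(-3) = 465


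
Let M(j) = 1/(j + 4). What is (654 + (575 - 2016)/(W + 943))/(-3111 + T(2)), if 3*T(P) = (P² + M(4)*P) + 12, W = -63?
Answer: -156567/745340 ≈ -0.21006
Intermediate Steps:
M(j) = 1/(4 + j)
T(P) = 4 + P²/3 + P/24 (T(P) = ((P² + P/(4 + 4)) + 12)/3 = ((P² + P/8) + 12)/3 = (12 + P² + P/8)/3 = 4 + P²/3 + P/24)
(654 + (575 - 2016)/(W + 943))/(-3111 + T(2)) = (654 + (575 - 2016)/(-63 + 943))/(-3111 + (4 + (⅓)*2² + (1/24)*2)) = (654 - 1441/880)/(-3111 + (4 + (⅓)*4 + 1/12)) = (654 - 1441*1/880)/(-3111 + (4 + 4/3 + 1/12)) = (654 - 131/80)/(-3111 + 65/12) = 52189/(80*(-37267/12)) = (52189/80)*(-12/37267) = -156567/745340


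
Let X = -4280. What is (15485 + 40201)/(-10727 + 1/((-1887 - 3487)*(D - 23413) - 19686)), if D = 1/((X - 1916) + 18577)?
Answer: -86733828603841452/16707857979253633 ≈ -5.1912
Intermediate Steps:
D = 1/12381 (D = 1/((-4280 - 1916) + 18577) = 1/(-6196 + 18577) = 1/12381 ≈ 8.0769e-5)
(15485 + 40201)/(-10727 + 1/((-1887 - 3487)*(D - 23413) - 19686)) = (15485 + 40201)/(-10727 + 1/((-1887 - 3487)*(1/12381 - 23413) - 19686)) = 55686/(-10727 + 1/(-5374*(-289876352/12381) - 19686)) = 55686/(-10727 + 1/(1557795515648/12381 - 19686)) = 55686/(-10727 + 1/(1557551783282/12381)) = 55686/(-10727 + 12381/1557551783282) = 55686/(-16707857979253633/1557551783282) = 55686*(-1557551783282/16707857979253633) = -86733828603841452/16707857979253633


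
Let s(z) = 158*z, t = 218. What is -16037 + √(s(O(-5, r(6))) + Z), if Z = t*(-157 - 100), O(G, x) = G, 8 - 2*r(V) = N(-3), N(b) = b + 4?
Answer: -16037 + 4*I*√3551 ≈ -16037.0 + 238.36*I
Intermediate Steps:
N(b) = 4 + b
r(V) = 7/2 (r(V) = 4 - (4 - 3)/2 = 4 - ½*1 = 4 - ½ = 7/2)
Z = -56026 (Z = 218*(-157 - 100) = 218*(-257) = -56026)
-16037 + √(s(O(-5, r(6))) + Z) = -16037 + √(158*(-5) - 56026) = -16037 + √(-790 - 56026) = -16037 + √(-56816) = -16037 + 4*I*√3551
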